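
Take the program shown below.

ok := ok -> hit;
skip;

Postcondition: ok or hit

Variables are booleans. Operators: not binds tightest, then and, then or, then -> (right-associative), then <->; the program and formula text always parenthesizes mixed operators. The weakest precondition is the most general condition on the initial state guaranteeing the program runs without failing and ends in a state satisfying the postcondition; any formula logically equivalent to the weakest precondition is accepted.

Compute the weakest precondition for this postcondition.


Working backward. After the program, ok or hit must hold.
Before skip: ok or hit
Before ok := ok -> hit: (ok -> hit) or hit
Answer: WP = (ok -> hit) or hit


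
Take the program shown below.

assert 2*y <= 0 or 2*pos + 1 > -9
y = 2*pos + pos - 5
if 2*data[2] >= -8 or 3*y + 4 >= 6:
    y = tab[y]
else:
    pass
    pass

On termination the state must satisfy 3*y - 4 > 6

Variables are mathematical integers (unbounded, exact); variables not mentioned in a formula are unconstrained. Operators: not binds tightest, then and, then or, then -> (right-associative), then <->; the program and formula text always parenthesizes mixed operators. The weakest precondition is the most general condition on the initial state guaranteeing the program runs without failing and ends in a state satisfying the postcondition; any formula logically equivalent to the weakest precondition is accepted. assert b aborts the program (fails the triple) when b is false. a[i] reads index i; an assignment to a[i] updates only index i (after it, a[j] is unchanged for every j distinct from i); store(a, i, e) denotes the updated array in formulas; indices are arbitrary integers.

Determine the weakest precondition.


Working backward. After the program, the postcondition 3*y - 4 > 6 must hold; in canonical form it is 3*y > 10.
Then branch requires 3*tab[y] > 10; else branch requires 3*y > 10.
Before the if: ((2*data[2] >= -8 or 3*y >= 2) -> 3*tab[y] > 10) and ((not (2*data[2] >= -8 or 3*y >= 2)) -> 3*y > 10)
Before y := 2*pos + pos - 5: ((2*data[2] >= -8 or 9*pos >= 17) -> 3*tab[3*pos - 5] > 10) and ((not (2*data[2] >= -8 or 9*pos >= 17)) -> 9*pos > 25)
Before assert 2*y <= 0 or 2*pos + 1 > -9: (2*y <= 0 or 2*pos > -10) and ((2*data[2] >= -8 or 9*pos >= 17) -> 3*tab[3*pos - 5] > 10) and ((not (2*data[2] >= -8 or 9*pos >= 17)) -> 9*pos > 25)
Answer: WP = (2*y <= 0 or 2*pos > -10) and ((2*data[2] >= -8 or 9*pos >= 17) -> 3*tab[3*pos - 5] > 10) and ((not (2*data[2] >= -8 or 9*pos >= 17)) -> 9*pos > 25)


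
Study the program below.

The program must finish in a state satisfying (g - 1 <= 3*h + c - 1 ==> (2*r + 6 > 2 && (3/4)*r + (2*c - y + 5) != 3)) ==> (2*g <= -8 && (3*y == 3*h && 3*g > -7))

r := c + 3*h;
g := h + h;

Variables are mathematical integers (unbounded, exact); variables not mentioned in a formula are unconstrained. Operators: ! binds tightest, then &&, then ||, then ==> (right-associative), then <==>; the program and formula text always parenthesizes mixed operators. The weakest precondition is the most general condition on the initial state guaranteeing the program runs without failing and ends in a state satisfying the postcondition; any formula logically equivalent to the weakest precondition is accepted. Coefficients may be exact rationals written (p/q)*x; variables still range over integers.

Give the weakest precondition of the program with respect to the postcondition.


Working backward. After the program, the postcondition (g - 1 <= 3*h + c - 1 ==> (2*r + 6 > 2 && (3/4)*r + (2*c - y + 5) != 3)) ==> (2*g <= -8 && (3*y == 3*h && 3*g > -7)) must hold; in canonical form it is (g <= c + 3*h ==> (2*r > -4 && 2*c + (3/4)*r != y - 2)) ==> (2*g <= -8 && 3*y == 3*h && 3*g > -7).
Before g := h + h: (c + h >= 0 ==> (2*r > -4 && 2*c + (3/4)*r != y - 2)) ==> (4*h <= -8 && 3*y == 3*h && 6*h > -7)
Before r := c + 3*h: (c + h >= 0 ==> (2*c + 6*h > -4 && (11/4)*c + (9/4)*h != y - 2)) ==> (4*h <= -8 && 3*y == 3*h && 6*h > -7)
Answer: WP = (c + h >= 0 ==> (2*c + 6*h > -4 && (11/4)*c + (9/4)*h != y - 2)) ==> (4*h <= -8 && 3*y == 3*h && 6*h > -7)


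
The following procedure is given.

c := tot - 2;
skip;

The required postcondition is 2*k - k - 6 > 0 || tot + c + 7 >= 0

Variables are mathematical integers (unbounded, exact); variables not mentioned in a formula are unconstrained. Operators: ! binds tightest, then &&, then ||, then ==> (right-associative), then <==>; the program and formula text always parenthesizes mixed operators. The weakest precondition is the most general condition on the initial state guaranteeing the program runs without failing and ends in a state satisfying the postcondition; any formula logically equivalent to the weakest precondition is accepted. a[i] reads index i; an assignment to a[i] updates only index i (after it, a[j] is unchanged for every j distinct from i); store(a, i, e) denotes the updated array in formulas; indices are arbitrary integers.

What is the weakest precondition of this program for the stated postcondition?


Working backward. After the program, the postcondition 2*k - k - 6 > 0 || tot + c + 7 >= 0 must hold; in canonical form it is k > 6 || c + tot >= -7.
Before skip: k > 6 || c + tot >= -7
Before c := tot - 2: k > 6 || 2*tot >= -5
Answer: WP = k > 6 || 2*tot >= -5


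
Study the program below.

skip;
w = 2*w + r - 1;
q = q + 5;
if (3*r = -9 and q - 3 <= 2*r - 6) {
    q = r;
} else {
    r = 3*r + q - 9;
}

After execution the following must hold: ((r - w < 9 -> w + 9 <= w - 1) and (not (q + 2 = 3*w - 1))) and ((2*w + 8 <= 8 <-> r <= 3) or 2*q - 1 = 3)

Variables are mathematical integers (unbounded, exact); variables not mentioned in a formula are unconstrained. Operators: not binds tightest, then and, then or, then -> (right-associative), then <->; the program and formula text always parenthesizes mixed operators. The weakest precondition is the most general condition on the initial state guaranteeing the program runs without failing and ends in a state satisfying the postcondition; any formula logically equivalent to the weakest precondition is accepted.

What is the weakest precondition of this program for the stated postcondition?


Working backward. After the program, the postcondition ((r - w < 9 -> w + 9 <= w - 1) and (not (q + 2 = 3*w - 1))) and ((2*w + 8 <= 8 <-> r <= 3) or 2*q - 1 = 3) must hold; in canonical form it is (not (r < w + 9)) and (not (q = 3*w - 3)) and ((2*w <= 0 <-> r <= 3) or 2*q = 4).
Then branch requires (not (r < w + 9)) and (not (r = 3*w - 3)) and ((2*w <= 0 <-> r <= 3) or 2*r = 4); else branch requires (not (q + 3*r < w + 18)) and (not (q = 3*w - 3)) and ((2*w <= 0 <-> q + 3*r <= 12) or 2*q = 4).
Before the if: ((3*r = -9 and q <= 2*r - 3) -> ((not (r < w + 9)) and (not (r = 3*w - 3)) and ((2*w <= 0 <-> r <= 3) or 2*r = 4))) and ((not (3*r = -9 and q <= 2*r - 3)) -> ((not (q + 3*r < w + 18)) and (not (q = 3*w - 3)) and ((2*w <= 0 <-> q + 3*r <= 12) or 2*q = 4)))
Before q := q + 5: ((3*r = -9 and q <= 2*r - 8) -> ((not (r < w + 9)) and (not (r = 3*w - 3)) and ((2*w <= 0 <-> r <= 3) or 2*r = 4))) and ((not (3*r = -9 and q <= 2*r - 8)) -> ((not (q + 3*r < w + 13)) and (not (q = 3*w - 8)) and ((2*w <= 0 <-> q + 3*r <= 7) or 2*q = -6)))
Before w := 2*w + r - 1: ((3*r = -9 and q <= 2*r - 8) -> ((not (2*w > -8)) and (not (2*r + 6*w = 6)) and ((2*r + 4*w <= 2 <-> r <= 3) or 2*r = 4))) and ((not (3*r = -9 and q <= 2*r - 8)) -> ((not (q + 2*r < 2*w + 12)) and (not (q = 3*r + 6*w - 11)) and ((2*r + 4*w <= 2 <-> q + 3*r <= 7) or 2*q = -6)))
Before skip: ((3*r = -9 and q <= 2*r - 8) -> ((not (2*w > -8)) and (not (2*r + 6*w = 6)) and ((2*r + 4*w <= 2 <-> r <= 3) or 2*r = 4))) and ((not (3*r = -9 and q <= 2*r - 8)) -> ((not (q + 2*r < 2*w + 12)) and (not (q = 3*r + 6*w - 11)) and ((2*r + 4*w <= 2 <-> q + 3*r <= 7) or 2*q = -6)))
Answer: WP = ((3*r = -9 and q <= 2*r - 8) -> ((not (2*w > -8)) and (not (2*r + 6*w = 6)) and ((2*r + 4*w <= 2 <-> r <= 3) or 2*r = 4))) and ((not (3*r = -9 and q <= 2*r - 8)) -> ((not (q + 2*r < 2*w + 12)) and (not (q = 3*r + 6*w - 11)) and ((2*r + 4*w <= 2 <-> q + 3*r <= 7) or 2*q = -6)))


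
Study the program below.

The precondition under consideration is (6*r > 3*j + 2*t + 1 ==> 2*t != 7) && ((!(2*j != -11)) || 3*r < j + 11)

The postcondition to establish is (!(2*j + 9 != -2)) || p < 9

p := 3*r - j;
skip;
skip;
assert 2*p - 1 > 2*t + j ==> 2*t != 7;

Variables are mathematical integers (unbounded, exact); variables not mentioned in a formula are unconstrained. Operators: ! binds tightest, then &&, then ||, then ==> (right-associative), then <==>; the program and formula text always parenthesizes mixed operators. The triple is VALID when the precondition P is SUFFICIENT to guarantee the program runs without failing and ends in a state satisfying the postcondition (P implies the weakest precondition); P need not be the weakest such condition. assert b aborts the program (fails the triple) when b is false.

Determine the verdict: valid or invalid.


Working backward. After the program, the postcondition (!(2*j + 9 != -2)) || p < 9 must hold; in canonical form it is (!(2*j != -11)) || p < 9.
Before assert 2*p - 1 > 2*t + j ==> 2*t != 7: (2*p > j + 2*t + 1 ==> 2*t != 7) && ((!(2*j != -11)) || p < 9)
Before skip: (2*p > j + 2*t + 1 ==> 2*t != 7) && ((!(2*j != -11)) || p < 9)
Before skip: (2*p > j + 2*t + 1 ==> 2*t != 7) && ((!(2*j != -11)) || p < 9)
Before p := 3*r - j: (6*r > 3*j + 2*t + 1 ==> 2*t != 7) && ((!(2*j != -11)) || 3*r < j + 9)
The weakest precondition is (6*r > 3*j + 2*t + 1 ==> 2*t != 7) && ((!(2*j != -11)) || 3*r < j + 9).
Check whether (6*r > 3*j + 2*t + 1 ==> 2*t != 7) && ((!(2*j != -11)) || 3*r < j + 11) implies it.
Countermodel: at the initial state j = 0, r = 3, t = 0, the precondition holds but the weakest precondition fails.
Answer: invalid


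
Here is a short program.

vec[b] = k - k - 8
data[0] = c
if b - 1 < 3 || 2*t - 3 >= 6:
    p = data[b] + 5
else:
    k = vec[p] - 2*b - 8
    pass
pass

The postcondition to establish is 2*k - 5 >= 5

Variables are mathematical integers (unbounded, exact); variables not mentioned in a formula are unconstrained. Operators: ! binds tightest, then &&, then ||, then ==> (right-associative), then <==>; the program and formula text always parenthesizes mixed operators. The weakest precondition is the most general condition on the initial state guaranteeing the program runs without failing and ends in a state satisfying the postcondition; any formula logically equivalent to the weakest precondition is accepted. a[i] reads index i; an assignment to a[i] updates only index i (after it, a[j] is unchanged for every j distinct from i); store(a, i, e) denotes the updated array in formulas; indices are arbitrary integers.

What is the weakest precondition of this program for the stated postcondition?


Working backward. After the program, the postcondition 2*k - 5 >= 5 must hold; in canonical form it is 2*k >= 10.
Before skip: 2*k >= 10
Then branch requires 2*k >= 10; else branch requires 2*vec[p] >= 4*b + 26.
Before the if: ((b < 4 || 2*t >= 9) ==> 2*k >= 10) && ((!(b < 4 || 2*t >= 9)) ==> 2*vec[p] >= 4*b + 26)
Before data[0] := c: ((b < 4 || 2*t >= 9) ==> 2*k >= 10) && ((!(b < 4 || 2*t >= 9)) ==> 2*vec[p] >= 4*b + 26)
Before vec[b] := k - k - 8: ((b < 4 || 2*t >= 9) ==> 2*k >= 10) && ((!(b < 4 || 2*t >= 9)) ==> 2*store(vec, b, -8)[p] >= 4*b + 26)
Answer: WP = ((b < 4 || 2*t >= 9) ==> 2*k >= 10) && ((!(b < 4 || 2*t >= 9)) ==> 2*store(vec, b, -8)[p] >= 4*b + 26)


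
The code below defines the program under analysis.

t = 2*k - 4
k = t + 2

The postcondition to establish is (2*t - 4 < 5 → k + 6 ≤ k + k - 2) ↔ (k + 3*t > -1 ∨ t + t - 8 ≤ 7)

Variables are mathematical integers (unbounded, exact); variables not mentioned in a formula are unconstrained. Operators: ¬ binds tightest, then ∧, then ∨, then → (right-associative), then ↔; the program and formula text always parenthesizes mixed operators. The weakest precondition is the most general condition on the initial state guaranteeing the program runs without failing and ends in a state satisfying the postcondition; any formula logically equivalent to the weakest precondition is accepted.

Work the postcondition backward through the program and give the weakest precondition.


Working backward. After the program, the postcondition (2*t - 4 < 5 → k + 6 ≤ k + k - 2) ↔ (k + 3*t > -1 ∨ t + t - 8 ≤ 7) must hold; in canonical form it is (2*t < 9 → k ≥ 8) ↔ (k + 3*t > -1 ∨ 2*t ≤ 15).
Before k := t + 2: (2*t < 9 → t ≥ 6) ↔ (4*t > -3 ∨ 2*t ≤ 15)
Before t := 2*k - 4: (4*k < 17 → 2*k ≥ 10) ↔ (8*k > 13 ∨ 4*k ≤ 23)
Answer: WP = (4*k < 17 → 2*k ≥ 10) ↔ (8*k > 13 ∨ 4*k ≤ 23)


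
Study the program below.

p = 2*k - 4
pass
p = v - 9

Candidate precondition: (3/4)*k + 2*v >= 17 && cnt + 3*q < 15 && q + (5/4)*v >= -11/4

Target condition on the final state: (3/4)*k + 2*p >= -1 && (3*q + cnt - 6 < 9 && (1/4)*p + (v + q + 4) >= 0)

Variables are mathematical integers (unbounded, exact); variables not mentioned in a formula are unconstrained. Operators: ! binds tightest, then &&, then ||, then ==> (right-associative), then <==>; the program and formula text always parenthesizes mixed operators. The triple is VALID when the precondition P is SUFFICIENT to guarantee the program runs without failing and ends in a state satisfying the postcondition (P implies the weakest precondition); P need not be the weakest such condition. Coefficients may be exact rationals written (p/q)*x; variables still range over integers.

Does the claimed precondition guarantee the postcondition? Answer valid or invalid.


Working backward. After the program, the postcondition (3/4)*k + 2*p >= -1 && (3*q + cnt - 6 < 9 && (1/4)*p + (v + q + 4) >= 0) must hold; in canonical form it is (3/4)*k + 2*p >= -1 && cnt + 3*q < 15 && (1/4)*p + q + v >= -4.
Before p := v - 9: (3/4)*k + 2*v >= 17 && cnt + 3*q < 15 && q + (5/4)*v >= -7/4
Before skip: (3/4)*k + 2*v >= 17 && cnt + 3*q < 15 && q + (5/4)*v >= -7/4
Before p := 2*k - 4: (3/4)*k + 2*v >= 17 && cnt + 3*q < 15 && q + (5/4)*v >= -7/4
The weakest precondition is (3/4)*k + 2*v >= 17 && cnt + 3*q < 15 && q + (5/4)*v >= -7/4.
Check whether (3/4)*k + 2*v >= 17 && cnt + 3*q < 15 && q + (5/4)*v >= -11/4 implies it.
Countermodel: at the initial state cnt = 20, k = 23, q = -2, v = 0, the precondition holds but the weakest precondition fails.
Answer: invalid


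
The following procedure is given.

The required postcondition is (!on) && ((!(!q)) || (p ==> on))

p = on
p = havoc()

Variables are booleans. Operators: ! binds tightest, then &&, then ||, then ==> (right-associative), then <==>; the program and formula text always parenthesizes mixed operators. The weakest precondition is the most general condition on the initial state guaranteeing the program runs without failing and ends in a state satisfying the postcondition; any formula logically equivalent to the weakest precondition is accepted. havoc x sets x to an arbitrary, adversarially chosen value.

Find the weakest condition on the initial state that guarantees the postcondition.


Working backward. After the program, the postcondition (!on) && ((!(!q)) || (p ==> on)) must hold; in canonical form it is (!on) && (q || (p ==> on)).
Before havoc p: (!on) && (q || on)
Before p := on: (!on) && (q || on)
Answer: WP = (!on) && (q || on)


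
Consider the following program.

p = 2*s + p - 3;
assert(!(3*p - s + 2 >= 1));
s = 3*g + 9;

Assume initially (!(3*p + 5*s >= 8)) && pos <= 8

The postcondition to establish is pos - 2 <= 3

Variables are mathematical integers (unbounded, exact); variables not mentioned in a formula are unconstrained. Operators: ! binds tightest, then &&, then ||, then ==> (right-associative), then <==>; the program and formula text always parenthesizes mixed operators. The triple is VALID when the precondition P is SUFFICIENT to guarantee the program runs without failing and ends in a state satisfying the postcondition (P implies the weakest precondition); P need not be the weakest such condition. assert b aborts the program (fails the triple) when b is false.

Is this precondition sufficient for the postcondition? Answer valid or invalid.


Working backward. After the program, the postcondition pos - 2 <= 3 must hold; in canonical form it is pos <= 5.
Before s := 3*g + 9: pos <= 5
Before assert !(3*p - s + 2 >= 1): (!(3*p >= s - 1)) && pos <= 5
Before p := 2*s + p - 3: (!(3*p + 5*s >= 8)) && pos <= 5
The weakest precondition is (!(3*p + 5*s >= 8)) && pos <= 5.
Check whether (!(3*p + 5*s >= 8)) && pos <= 8 implies it.
Countermodel: at the initial state p = 0, pos = 6, s = 0, the precondition holds but the weakest precondition fails.
Answer: invalid


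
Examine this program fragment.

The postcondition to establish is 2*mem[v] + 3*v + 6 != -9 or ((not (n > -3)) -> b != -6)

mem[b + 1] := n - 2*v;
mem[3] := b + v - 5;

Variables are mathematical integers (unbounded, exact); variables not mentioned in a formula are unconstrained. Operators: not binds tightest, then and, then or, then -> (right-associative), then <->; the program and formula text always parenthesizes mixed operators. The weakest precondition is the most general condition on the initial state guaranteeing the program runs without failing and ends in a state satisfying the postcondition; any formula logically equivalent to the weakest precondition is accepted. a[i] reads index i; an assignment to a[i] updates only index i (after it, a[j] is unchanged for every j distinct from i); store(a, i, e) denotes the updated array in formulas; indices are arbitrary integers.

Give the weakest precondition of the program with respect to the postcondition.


Working backward. After the program, the postcondition 2*mem[v] + 3*v + 6 != -9 or ((not (n > -3)) -> b != -6) must hold; in canonical form it is 2*mem[v] + 3*v != -15 or ((not (n > -3)) -> b != -6).
Before mem[3] := b + v - 5: 2*store(mem, 3, b + v - 5)[v] + 3*v != -15 or ((not (n > -3)) -> b != -6)
Before mem[b + 1] := n - 2*v: 2*store(store(mem, b + 1, n - 2*v), 3, b + v - 5)[v] + 3*v != -15 or ((not (n > -3)) -> b != -6)
Answer: WP = 2*store(store(mem, b + 1, n - 2*v), 3, b + v - 5)[v] + 3*v != -15 or ((not (n > -3)) -> b != -6)


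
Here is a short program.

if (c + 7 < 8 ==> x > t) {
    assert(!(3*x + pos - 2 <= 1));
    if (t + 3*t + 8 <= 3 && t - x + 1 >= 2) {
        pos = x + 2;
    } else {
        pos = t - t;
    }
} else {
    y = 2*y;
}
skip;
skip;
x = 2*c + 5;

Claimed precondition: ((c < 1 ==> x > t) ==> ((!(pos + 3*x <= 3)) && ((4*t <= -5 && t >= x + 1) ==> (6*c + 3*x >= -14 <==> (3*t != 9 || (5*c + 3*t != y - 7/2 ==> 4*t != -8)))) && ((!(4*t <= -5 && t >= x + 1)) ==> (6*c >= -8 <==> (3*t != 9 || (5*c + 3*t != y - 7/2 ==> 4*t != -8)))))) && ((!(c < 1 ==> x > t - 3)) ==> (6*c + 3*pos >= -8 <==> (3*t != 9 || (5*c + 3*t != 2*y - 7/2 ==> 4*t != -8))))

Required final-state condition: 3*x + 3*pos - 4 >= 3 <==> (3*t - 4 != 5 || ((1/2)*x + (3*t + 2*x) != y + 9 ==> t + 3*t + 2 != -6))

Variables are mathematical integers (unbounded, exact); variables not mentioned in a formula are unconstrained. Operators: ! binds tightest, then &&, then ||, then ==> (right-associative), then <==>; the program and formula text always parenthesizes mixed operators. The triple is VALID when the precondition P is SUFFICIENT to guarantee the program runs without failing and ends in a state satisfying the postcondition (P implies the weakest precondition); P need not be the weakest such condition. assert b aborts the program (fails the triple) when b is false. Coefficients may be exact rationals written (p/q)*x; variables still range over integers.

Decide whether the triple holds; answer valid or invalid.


Working backward. After the program, the postcondition 3*x + 3*pos - 4 >= 3 <==> (3*t - 4 != 5 || ((1/2)*x + (3*t + 2*x) != y + 9 ==> t + 3*t + 2 != -6)) must hold; in canonical form it is 3*pos + 3*x >= 7 <==> (3*t != 9 || (3*t + (5/2)*x != y + 9 ==> 4*t != -8)).
Before x := 2*c + 5: 6*c + 3*pos >= -8 <==> (3*t != 9 || (5*c + 3*t != y - 7/2 ==> 4*t != -8))
Before skip: 6*c + 3*pos >= -8 <==> (3*t != 9 || (5*c + 3*t != y - 7/2 ==> 4*t != -8))
Before skip: 6*c + 3*pos >= -8 <==> (3*t != 9 || (5*c + 3*t != y - 7/2 ==> 4*t != -8))
Then branch requires (!(pos + 3*x <= 3)) && ((4*t <= -5 && t >= x + 1) ==> (6*c + 3*x >= -14 <==> (3*t != 9 || (5*c + 3*t != y - 7/2 ==> 4*t != -8)))) && ((!(4*t <= -5 && t >= x + 1)) ==> (6*c >= -8 <==> (3*t != 9 || (5*c + 3*t != y - 7/2 ==> 4*t != -8)))); else branch requires 6*c + 3*pos >= -8 <==> (3*t != 9 || (5*c + 3*t != 2*y - 7/2 ==> 4*t != -8)).
Before the if: ((c < 1 ==> x > t) ==> ((!(pos + 3*x <= 3)) && ((4*t <= -5 && t >= x + 1) ==> (6*c + 3*x >= -14 <==> (3*t != 9 || (5*c + 3*t != y - 7/2 ==> 4*t != -8)))) && ((!(4*t <= -5 && t >= x + 1)) ==> (6*c >= -8 <==> (3*t != 9 || (5*c + 3*t != y - 7/2 ==> 4*t != -8)))))) && ((!(c < 1 ==> x > t)) ==> (6*c + 3*pos >= -8 <==> (3*t != 9 || (5*c + 3*t != 2*y - 7/2 ==> 4*t != -8))))
The weakest precondition is ((c < 1 ==> x > t) ==> ((!(pos + 3*x <= 3)) && ((4*t <= -5 && t >= x + 1) ==> (6*c + 3*x >= -14 <==> (3*t != 9 || (5*c + 3*t != y - 7/2 ==> 4*t != -8)))) && ((!(4*t <= -5 && t >= x + 1)) ==> (6*c >= -8 <==> (3*t != 9 || (5*c + 3*t != y - 7/2 ==> 4*t != -8)))))) && ((!(c < 1 ==> x > t)) ==> (6*c + 3*pos >= -8 <==> (3*t != 9 || (5*c + 3*t != 2*y - 7/2 ==> 4*t != -8)))).
Check whether ((c < 1 ==> x > t) ==> ((!(pos + 3*x <= 3)) && ((4*t <= -5 && t >= x + 1) ==> (6*c + 3*x >= -14 <==> (3*t != 9 || (5*c + 3*t != y - 7/2 ==> 4*t != -8)))) && ((!(4*t <= -5 && t >= x + 1)) ==> (6*c >= -8 <==> (3*t != 9 || (5*c + 3*t != y - 7/2 ==> 4*t != -8)))))) && ((!(c < 1 ==> x > t - 3)) ==> (6*c + 3*pos >= -8 <==> (3*t != 9 || (5*c + 3*t != 2*y - 7/2 ==> 4*t != -8)))) implies it.
Countermodel: at the initial state c = 0, pos = -3, t = 0, x = 0, y = 0, the precondition holds but the weakest precondition fails.
Answer: invalid


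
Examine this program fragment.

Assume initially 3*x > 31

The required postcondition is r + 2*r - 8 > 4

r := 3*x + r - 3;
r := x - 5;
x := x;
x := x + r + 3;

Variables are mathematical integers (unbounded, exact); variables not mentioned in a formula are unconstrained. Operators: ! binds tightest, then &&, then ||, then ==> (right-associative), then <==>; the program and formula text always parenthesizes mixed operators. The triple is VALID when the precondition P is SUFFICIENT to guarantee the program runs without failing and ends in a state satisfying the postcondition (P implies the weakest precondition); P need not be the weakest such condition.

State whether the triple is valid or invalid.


Working backward. After the program, the postcondition r + 2*r - 8 > 4 must hold; in canonical form it is 3*r > 12.
Before x := x + r + 3: 3*r > 12
Before x := x: 3*r > 12
Before r := x - 5: 3*x > 27
Before r := 3*x + r - 3: 3*x > 27
The weakest precondition is 3*x > 27.
Check whether 3*x > 31 implies it.
Every state satisfying the precondition satisfies the weakest precondition: the implication holds.
Answer: valid


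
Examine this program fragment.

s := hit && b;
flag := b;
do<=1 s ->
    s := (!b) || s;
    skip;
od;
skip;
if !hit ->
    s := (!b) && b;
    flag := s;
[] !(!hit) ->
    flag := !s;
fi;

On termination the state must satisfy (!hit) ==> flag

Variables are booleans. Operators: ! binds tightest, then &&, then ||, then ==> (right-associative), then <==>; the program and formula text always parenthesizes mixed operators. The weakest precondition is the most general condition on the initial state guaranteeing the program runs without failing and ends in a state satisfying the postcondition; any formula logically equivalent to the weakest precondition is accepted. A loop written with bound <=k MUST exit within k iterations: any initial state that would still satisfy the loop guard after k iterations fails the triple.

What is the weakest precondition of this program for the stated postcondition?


Working backward. After the program, (!hit) ==> flag must hold.
Then branch requires hit; else branch requires (!hit) ==> (!s).
Before the if: ((!hit) ==> hit) && (hit ==> ((!hit) ==> (!s)))
Before skip: ((!hit) ==> hit) && (hit ==> ((!hit) ==> (!s)))
Before the loop (bound <=1), unroll the exhaustion recursion (WP_0 = exit-now case; WP_j = one more guarded iteration, up to j = 1):
  WP_0: (!s) && ((!hit) ==> hit) && (hit ==> ((!hit) ==> (!s)))
  WP_1: (s ==> ((!((!b) || s)) && ((!hit) ==> hit) && (hit ==> ((!hit) ==> (!((!b) || s)))))) && ((!s) ==> (((!hit) ==> hit) && (hit ==> ((!hit) ==> (!s)))))
So before the loop: (s ==> ((!((!b) || s)) && ((!hit) ==> hit) && (hit ==> ((!hit) ==> (!((!b) || s)))))) && ((!s) ==> (((!hit) ==> hit) && (hit ==> ((!hit) ==> (!s)))))
Before flag := b: (s ==> ((!((!b) || s)) && ((!hit) ==> hit) && (hit ==> ((!hit) ==> (!((!b) || s)))))) && ((!s) ==> (((!hit) ==> hit) && (hit ==> ((!hit) ==> (!s)))))
Before s := hit && b: ((hit && b) ==> ((!((!b) || (hit && b))) && ((!hit) ==> hit) && (hit ==> ((!hit) ==> (!((!b) || (hit && b))))))) && ((!(hit && b)) ==> (((!hit) ==> hit) && (hit ==> ((!hit) ==> (!(hit && b))))))
Answer: WP = ((hit && b) ==> ((!((!b) || (hit && b))) && ((!hit) ==> hit) && (hit ==> ((!hit) ==> (!((!b) || (hit && b))))))) && ((!(hit && b)) ==> (((!hit) ==> hit) && (hit ==> ((!hit) ==> (!(hit && b))))))


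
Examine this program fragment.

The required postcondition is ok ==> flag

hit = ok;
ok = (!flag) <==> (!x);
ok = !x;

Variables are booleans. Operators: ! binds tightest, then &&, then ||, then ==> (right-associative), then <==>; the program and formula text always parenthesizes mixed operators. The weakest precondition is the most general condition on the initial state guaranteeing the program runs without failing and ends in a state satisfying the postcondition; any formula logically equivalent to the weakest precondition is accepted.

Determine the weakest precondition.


Working backward. After the program, ok ==> flag must hold.
Before ok := !x: (!x) ==> flag
Before ok := (!flag) <==> (!x): (!x) ==> flag
Before hit := ok: (!x) ==> flag
Answer: WP = (!x) ==> flag


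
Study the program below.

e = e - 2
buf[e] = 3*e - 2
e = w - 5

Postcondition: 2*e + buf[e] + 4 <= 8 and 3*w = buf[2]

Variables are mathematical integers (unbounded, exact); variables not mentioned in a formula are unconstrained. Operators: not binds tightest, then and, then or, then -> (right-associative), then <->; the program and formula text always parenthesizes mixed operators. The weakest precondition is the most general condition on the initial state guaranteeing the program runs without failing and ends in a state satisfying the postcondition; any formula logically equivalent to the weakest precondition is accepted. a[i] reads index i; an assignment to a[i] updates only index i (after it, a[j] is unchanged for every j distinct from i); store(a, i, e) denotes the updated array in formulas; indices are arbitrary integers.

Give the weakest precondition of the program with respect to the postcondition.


Working backward. After the program, the postcondition 2*e + buf[e] + 4 <= 8 and 3*w = buf[2] must hold; in canonical form it is buf[e] + 2*e <= 4 and 3*w = buf[2].
Before e := w - 5: buf[w - 5] + 2*w <= 14 and 3*w = buf[2]
Before buf[e] := 3*e - 2: store(buf, e, 3*e - 2)[w - 5] + 2*w <= 14 and 3*w = store(buf, e, 3*e - 2)[2]
Before e := e - 2: store(buf, e - 2, 3*e - 8)[w - 5] + 2*w <= 14 and 3*w = store(buf, e - 2, 3*e - 8)[2]
Answer: WP = store(buf, e - 2, 3*e - 8)[w - 5] + 2*w <= 14 and 3*w = store(buf, e - 2, 3*e - 8)[2]


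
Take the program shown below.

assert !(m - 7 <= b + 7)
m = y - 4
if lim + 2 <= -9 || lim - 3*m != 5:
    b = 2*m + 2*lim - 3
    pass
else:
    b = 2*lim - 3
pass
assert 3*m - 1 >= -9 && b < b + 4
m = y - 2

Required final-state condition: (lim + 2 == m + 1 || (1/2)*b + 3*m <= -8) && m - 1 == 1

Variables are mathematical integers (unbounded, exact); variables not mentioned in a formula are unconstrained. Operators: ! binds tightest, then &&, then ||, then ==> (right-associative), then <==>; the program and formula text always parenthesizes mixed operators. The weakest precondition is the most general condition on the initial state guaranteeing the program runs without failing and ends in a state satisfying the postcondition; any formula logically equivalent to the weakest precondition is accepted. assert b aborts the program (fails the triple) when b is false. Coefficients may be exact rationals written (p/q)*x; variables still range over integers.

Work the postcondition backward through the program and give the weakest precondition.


Working backward. After the program, the postcondition (lim + 2 == m + 1 || (1/2)*b + 3*m <= -8) && m - 1 == 1 must hold; in canonical form it is (lim == m - 1 || (1/2)*b + 3*m <= -8) && m == 2.
Before m := y - 2: (lim == y - 3 || (1/2)*b + 3*y <= -2) && y == 4
Before assert 3*m - 1 >= -9 && b < b + 4: 3*m >= -8 && (lim == y - 3 || (1/2)*b + 3*y <= -2) && y == 4
Before skip: 3*m >= -8 && (lim == y - 3 || (1/2)*b + 3*y <= -2) && y == 4
Then branch requires 3*m >= -8 && (lim == y - 3 || lim + m + 3*y <= -1/2) && y == 4; else branch requires 3*m >= -8 && (lim == y - 3 || lim + 3*y <= -1/2) && y == 4.
Before the if: ((lim <= -11 || lim != 3*m + 5) ==> (3*m >= -8 && (lim == y - 3 || lim + m + 3*y <= -1/2) && y == 4)) && ((!(lim <= -11 || lim != 3*m + 5)) ==> (3*m >= -8 && (lim == y - 3 || lim + 3*y <= -1/2) && y == 4))
Before m := y - 4: ((lim <= -11 || lim != 3*y - 7) ==> (3*y >= 4 && (lim == y - 3 || lim + 4*y <= 7/2) && y == 4)) && ((!(lim <= -11 || lim != 3*y - 7)) ==> (3*y >= 4 && (lim == y - 3 || lim + 3*y <= -1/2) && y == 4))
Before assert !(m - 7 <= b + 7): (!(m <= b + 14)) && ((lim <= -11 || lim != 3*y - 7) ==> (3*y >= 4 && (lim == y - 3 || lim + 4*y <= 7/2) && y == 4)) && ((!(lim <= -11 || lim != 3*y - 7)) ==> (3*y >= 4 && (lim == y - 3 || lim + 3*y <= -1/2) && y == 4))
Answer: WP = (!(m <= b + 14)) && ((lim <= -11 || lim != 3*y - 7) ==> (3*y >= 4 && (lim == y - 3 || lim + 4*y <= 7/2) && y == 4)) && ((!(lim <= -11 || lim != 3*y - 7)) ==> (3*y >= 4 && (lim == y - 3 || lim + 3*y <= -1/2) && y == 4))


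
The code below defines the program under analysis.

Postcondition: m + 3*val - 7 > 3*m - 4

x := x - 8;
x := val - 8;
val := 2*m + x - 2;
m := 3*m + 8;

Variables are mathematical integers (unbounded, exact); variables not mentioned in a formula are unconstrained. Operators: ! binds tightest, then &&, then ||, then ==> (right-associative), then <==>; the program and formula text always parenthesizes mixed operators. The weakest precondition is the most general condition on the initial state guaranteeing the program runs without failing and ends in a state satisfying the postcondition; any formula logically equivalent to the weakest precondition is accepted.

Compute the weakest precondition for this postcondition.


Working backward. After the program, the postcondition m + 3*val - 7 > 3*m - 4 must hold; in canonical form it is 3*val > 2*m + 3.
Before m := 3*m + 8: 3*val > 6*m + 19
Before val := 2*m + x - 2: 3*x > 25
Before x := val - 8: 3*val > 49
Before x := x - 8: 3*val > 49
Answer: WP = 3*val > 49


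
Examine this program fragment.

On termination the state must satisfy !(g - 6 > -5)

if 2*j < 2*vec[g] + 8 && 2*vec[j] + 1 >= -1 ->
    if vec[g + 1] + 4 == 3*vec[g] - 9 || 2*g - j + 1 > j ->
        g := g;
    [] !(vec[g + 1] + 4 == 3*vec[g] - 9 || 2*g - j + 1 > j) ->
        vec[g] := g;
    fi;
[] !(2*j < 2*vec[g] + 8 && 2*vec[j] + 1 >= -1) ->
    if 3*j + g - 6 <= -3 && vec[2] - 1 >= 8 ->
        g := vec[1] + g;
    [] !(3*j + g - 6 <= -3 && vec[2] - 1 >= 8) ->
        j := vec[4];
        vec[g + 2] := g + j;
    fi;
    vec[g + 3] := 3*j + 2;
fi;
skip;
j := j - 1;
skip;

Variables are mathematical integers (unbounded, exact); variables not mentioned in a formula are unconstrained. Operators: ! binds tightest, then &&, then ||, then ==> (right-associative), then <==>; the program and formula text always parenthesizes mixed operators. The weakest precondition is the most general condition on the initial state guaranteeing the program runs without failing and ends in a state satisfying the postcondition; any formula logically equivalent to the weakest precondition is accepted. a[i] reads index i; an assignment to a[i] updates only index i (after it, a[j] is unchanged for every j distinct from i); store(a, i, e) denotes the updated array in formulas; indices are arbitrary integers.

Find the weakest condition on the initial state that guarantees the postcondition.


Working backward. After the program, the postcondition !(g - 6 > -5) must hold; in canonical form it is !(g > 1).
Before skip: !(g > 1)
Before j := j - 1: !(g > 1)
Before skip: !(g > 1)
Then branch requires ((vec[g + 1] == 3*vec[g] - 13 || 2*g > 2*j - 1) ==> (!(g > 1))) && ((!(vec[g + 1] == 3*vec[g] - 13 || 2*g > 2*j - 1)) ==> (!(g > 1))); else branch requires ((g + 3*j <= 3 && vec[2] >= 9) ==> (!(vec[1] + g > 1))) && ((!(g + 3*j <= 3 && vec[2] >= 9)) ==> (!(g > 1))).
Before the if: ((2*j < 2*vec[g] + 8 && 2*vec[j] >= -2) ==> (((vec[g + 1] == 3*vec[g] - 13 || 2*g > 2*j - 1) ==> (!(g > 1))) && ((!(vec[g + 1] == 3*vec[g] - 13 || 2*g > 2*j - 1)) ==> (!(g > 1))))) && ((!(2*j < 2*vec[g] + 8 && 2*vec[j] >= -2)) ==> (((g + 3*j <= 3 && vec[2] >= 9) ==> (!(vec[1] + g > 1))) && ((!(g + 3*j <= 3 && vec[2] >= 9)) ==> (!(g > 1)))))
Answer: WP = ((2*j < 2*vec[g] + 8 && 2*vec[j] >= -2) ==> (((vec[g + 1] == 3*vec[g] - 13 || 2*g > 2*j - 1) ==> (!(g > 1))) && ((!(vec[g + 1] == 3*vec[g] - 13 || 2*g > 2*j - 1)) ==> (!(g > 1))))) && ((!(2*j < 2*vec[g] + 8 && 2*vec[j] >= -2)) ==> (((g + 3*j <= 3 && vec[2] >= 9) ==> (!(vec[1] + g > 1))) && ((!(g + 3*j <= 3 && vec[2] >= 9)) ==> (!(g > 1)))))


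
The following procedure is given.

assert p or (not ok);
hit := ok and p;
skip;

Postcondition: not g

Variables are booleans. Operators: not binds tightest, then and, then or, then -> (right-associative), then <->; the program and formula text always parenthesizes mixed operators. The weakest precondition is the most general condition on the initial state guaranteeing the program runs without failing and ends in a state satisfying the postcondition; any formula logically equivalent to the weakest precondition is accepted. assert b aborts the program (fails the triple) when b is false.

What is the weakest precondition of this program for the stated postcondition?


Working backward. After the program, not g must hold.
Before skip: not g
Before hit := ok and p: not g
Before assert p or (not ok): (p or (not ok)) and (not g)
Answer: WP = (p or (not ok)) and (not g)


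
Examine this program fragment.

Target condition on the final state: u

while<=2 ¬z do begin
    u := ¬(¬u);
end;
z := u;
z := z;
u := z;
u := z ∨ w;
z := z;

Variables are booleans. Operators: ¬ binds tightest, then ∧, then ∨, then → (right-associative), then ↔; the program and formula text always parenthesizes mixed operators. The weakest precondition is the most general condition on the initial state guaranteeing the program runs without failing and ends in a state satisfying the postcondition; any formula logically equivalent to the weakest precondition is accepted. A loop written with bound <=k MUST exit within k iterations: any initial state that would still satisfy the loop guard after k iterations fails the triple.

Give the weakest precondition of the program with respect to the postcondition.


Working backward. After the program, u must hold.
Before z := z: u
Before u := z ∨ w: z ∨ w
Before u := z: z ∨ w
Before z := z: z ∨ w
Before z := u: u ∨ w
Before the loop (bound <=2), unroll the exhaustion recursion (WP_0 = exit-now case; WP_j = one more guarded iteration, up to j = 2):
  WP_0: z ∧ (u ∨ w)
  WP_1: ((¬z) → (z ∧ (u ∨ w))) ∧ (z → (u ∨ w))
  WP_2: ((¬z) → (((¬z) → (z ∧ (u ∨ w))) ∧ (z → (u ∨ w)))) ∧ (z → (u ∨ w))
So before the loop: ((¬z) → (((¬z) → (z ∧ (u ∨ w))) ∧ (z → (u ∨ w)))) ∧ (z → (u ∨ w))
Answer: WP = ((¬z) → (((¬z) → (z ∧ (u ∨ w))) ∧ (z → (u ∨ w)))) ∧ (z → (u ∨ w))


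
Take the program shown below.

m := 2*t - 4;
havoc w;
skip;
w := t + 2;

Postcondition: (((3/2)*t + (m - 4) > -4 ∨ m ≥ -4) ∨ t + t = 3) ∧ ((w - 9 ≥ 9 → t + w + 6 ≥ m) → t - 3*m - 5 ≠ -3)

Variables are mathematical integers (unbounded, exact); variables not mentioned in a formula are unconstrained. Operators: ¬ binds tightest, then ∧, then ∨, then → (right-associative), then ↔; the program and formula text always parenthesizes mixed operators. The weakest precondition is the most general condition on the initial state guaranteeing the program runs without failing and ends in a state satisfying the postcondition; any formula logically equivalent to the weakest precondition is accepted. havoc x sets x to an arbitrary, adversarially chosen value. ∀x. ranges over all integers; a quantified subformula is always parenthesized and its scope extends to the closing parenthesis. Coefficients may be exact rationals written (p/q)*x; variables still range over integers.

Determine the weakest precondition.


Working backward. After the program, the postcondition (((3/2)*t + (m - 4) > -4 ∨ m ≥ -4) ∨ t + t = 3) ∧ ((w - 9 ≥ 9 → t + w + 6 ≥ m) → t - 3*m - 5 ≠ -3) must hold; in canonical form it is (m + (3/2)*t > 0 ∨ m ≥ -4 ∨ 2*t = 3) ∧ ((w ≥ 18 → t + w ≥ m - 6) → t ≠ 3*m + 2).
Before w := t + 2: (m + (3/2)*t > 0 ∨ m ≥ -4 ∨ 2*t = 3) ∧ ((t ≥ 16 → 2*t ≥ m - 8) → t ≠ 3*m + 2)
Before skip: (m + (3/2)*t > 0 ∨ m ≥ -4 ∨ 2*t = 3) ∧ ((t ≥ 16 → 2*t ≥ m - 8) → t ≠ 3*m + 2)
Before havoc w: (m + (3/2)*t > 0 ∨ m ≥ -4 ∨ 2*t = 3) ∧ ((t ≥ 16 → 2*t ≥ m - 8) → t ≠ 3*m + 2)
Before m := 2*t - 4: ((7/2)*t > 4 ∨ 2*t ≥ 0 ∨ 2*t = 3) ∧ 5*t ≠ 10
Answer: WP = ((7/2)*t > 4 ∨ 2*t ≥ 0 ∨ 2*t = 3) ∧ 5*t ≠ 10


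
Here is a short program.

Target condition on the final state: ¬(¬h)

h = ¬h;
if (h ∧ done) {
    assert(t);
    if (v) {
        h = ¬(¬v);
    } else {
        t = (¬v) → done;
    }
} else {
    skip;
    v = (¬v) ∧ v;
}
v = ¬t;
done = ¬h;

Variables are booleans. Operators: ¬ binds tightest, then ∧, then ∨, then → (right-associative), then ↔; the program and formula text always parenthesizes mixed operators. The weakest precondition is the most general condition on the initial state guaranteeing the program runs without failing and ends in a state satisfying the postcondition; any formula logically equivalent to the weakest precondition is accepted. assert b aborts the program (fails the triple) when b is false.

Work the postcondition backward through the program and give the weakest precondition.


Working backward. After the program, the postcondition ¬(¬h) must hold; in canonical form it is h.
Before done := ¬h: h
Before v := ¬t: h
Then branch requires t ∧ ((¬v) → h); else branch requires h.
Before the if: ((h ∧ done) → (t ∧ ((¬v) → h))) ∧ ((¬(h ∧ done)) → h)
Before h := ¬h: (((¬h) ∧ done) → (t ∧ ((¬v) → (¬h)))) ∧ ((¬((¬h) ∧ done)) → (¬h))
Answer: WP = (((¬h) ∧ done) → (t ∧ ((¬v) → (¬h)))) ∧ ((¬((¬h) ∧ done)) → (¬h))


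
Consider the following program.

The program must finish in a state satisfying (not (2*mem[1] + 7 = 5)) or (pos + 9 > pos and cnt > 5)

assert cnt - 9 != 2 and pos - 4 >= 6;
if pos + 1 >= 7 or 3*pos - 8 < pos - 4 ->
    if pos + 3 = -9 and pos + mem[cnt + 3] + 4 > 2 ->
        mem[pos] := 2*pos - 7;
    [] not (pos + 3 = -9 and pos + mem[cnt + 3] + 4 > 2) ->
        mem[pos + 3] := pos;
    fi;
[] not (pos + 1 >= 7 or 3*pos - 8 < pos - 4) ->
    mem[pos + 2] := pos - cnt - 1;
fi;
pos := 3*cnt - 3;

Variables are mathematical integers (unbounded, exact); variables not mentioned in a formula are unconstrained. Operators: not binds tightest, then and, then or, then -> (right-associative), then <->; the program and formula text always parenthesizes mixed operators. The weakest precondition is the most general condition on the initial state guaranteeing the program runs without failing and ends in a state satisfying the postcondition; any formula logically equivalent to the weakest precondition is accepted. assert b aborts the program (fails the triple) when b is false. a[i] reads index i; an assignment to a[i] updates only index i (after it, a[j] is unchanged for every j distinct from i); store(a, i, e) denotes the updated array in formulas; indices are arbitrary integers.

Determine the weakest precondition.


Working backward. After the program, the postcondition (not (2*mem[1] + 7 = 5)) or (pos + 9 > pos and cnt > 5) must hold; in canonical form it is (not (2*mem[1] = -2)) or cnt > 5.
Before pos := 3*cnt - 3: (not (2*mem[1] = -2)) or cnt > 5
Then branch requires ((pos = -12 and mem[cnt + 3] + pos > -2) -> ((not (2*store(mem, pos, 2*pos - 7)[1] = -2)) or cnt > 5)) and ((not (pos = -12 and mem[cnt + 3] + pos > -2)) -> ((not (2*store(mem, pos + 3, pos)[1] = -2)) or cnt > 5)); else branch requires (not (2*store(mem, pos + 2, -cnt + pos - 1)[1] = -2)) or cnt > 5.
Before the if: ((pos >= 6 or 2*pos < 4) -> (((pos = -12 and mem[cnt + 3] + pos > -2) -> ((not (2*store(mem, pos, 2*pos - 7)[1] = -2)) or cnt > 5)) and ((not (pos = -12 and mem[cnt + 3] + pos > -2)) -> ((not (2*store(mem, pos + 3, pos)[1] = -2)) or cnt > 5)))) and ((not (pos >= 6 or 2*pos < 4)) -> ((not (2*store(mem, pos + 2, -cnt + pos - 1)[1] = -2)) or cnt > 5))
Before assert cnt - 9 != 2 and pos - 4 >= 6: cnt != 11 and pos >= 10 and ((pos >= 6 or 2*pos < 4) -> (((pos = -12 and mem[cnt + 3] + pos > -2) -> ((not (2*store(mem, pos, 2*pos - 7)[1] = -2)) or cnt > 5)) and ((not (pos = -12 and mem[cnt + 3] + pos > -2)) -> ((not (2*store(mem, pos + 3, pos)[1] = -2)) or cnt > 5)))) and ((not (pos >= 6 or 2*pos < 4)) -> ((not (2*store(mem, pos + 2, -cnt + pos - 1)[1] = -2)) or cnt > 5))
Answer: WP = cnt != 11 and pos >= 10 and ((pos >= 6 or 2*pos < 4) -> (((pos = -12 and mem[cnt + 3] + pos > -2) -> ((not (2*store(mem, pos, 2*pos - 7)[1] = -2)) or cnt > 5)) and ((not (pos = -12 and mem[cnt + 3] + pos > -2)) -> ((not (2*store(mem, pos + 3, pos)[1] = -2)) or cnt > 5)))) and ((not (pos >= 6 or 2*pos < 4)) -> ((not (2*store(mem, pos + 2, -cnt + pos - 1)[1] = -2)) or cnt > 5))
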